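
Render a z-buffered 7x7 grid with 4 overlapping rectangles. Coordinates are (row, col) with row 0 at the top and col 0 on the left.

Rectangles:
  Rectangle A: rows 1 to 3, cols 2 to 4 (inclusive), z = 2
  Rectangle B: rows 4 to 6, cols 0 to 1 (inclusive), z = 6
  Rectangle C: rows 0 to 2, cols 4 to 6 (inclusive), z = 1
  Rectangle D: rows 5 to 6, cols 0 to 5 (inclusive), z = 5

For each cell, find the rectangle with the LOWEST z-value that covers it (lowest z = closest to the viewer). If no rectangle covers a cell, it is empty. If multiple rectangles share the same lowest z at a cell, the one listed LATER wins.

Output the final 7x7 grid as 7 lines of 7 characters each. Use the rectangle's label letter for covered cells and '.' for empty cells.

....CCC
..AACCC
..AACCC
..AAA..
BB.....
DDDDDD.
DDDDDD.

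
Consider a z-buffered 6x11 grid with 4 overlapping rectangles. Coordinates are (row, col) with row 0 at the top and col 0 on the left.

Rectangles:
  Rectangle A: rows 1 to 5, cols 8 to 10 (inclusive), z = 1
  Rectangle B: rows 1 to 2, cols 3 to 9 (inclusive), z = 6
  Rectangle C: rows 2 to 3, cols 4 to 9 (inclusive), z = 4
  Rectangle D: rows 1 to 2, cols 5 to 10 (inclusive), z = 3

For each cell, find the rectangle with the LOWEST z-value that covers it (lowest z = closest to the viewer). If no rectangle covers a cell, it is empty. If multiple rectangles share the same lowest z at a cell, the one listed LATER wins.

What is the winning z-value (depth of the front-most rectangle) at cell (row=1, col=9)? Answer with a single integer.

Check cell (1,9):
  A: rows 1-5 cols 8-10 z=1 -> covers; best now A (z=1)
  B: rows 1-2 cols 3-9 z=6 -> covers; best now A (z=1)
  C: rows 2-3 cols 4-9 -> outside (row miss)
  D: rows 1-2 cols 5-10 z=3 -> covers; best now A (z=1)
Winner: A at z=1

Answer: 1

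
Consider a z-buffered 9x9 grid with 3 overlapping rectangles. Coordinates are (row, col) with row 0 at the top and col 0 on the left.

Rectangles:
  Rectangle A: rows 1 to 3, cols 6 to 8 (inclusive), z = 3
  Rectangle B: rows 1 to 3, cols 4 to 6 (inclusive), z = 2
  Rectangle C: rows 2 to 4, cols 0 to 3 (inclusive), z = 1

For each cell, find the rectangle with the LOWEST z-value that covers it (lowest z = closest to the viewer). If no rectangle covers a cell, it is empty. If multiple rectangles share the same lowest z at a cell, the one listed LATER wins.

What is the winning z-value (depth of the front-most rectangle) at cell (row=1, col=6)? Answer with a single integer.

Check cell (1,6):
  A: rows 1-3 cols 6-8 z=3 -> covers; best now A (z=3)
  B: rows 1-3 cols 4-6 z=2 -> covers; best now B (z=2)
  C: rows 2-4 cols 0-3 -> outside (row miss)
Winner: B at z=2

Answer: 2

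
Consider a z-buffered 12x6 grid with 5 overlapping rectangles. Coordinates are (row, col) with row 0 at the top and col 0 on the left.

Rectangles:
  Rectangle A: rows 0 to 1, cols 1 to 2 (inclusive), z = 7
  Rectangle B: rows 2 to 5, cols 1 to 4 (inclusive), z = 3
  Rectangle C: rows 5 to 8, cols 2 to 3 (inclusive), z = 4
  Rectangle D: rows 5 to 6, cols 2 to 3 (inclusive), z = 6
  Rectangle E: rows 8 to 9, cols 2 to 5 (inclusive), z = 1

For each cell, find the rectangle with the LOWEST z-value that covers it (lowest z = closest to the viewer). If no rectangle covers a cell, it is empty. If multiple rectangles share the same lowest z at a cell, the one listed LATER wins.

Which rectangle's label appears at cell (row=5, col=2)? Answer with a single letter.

Check cell (5,2):
  A: rows 0-1 cols 1-2 -> outside (row miss)
  B: rows 2-5 cols 1-4 z=3 -> covers; best now B (z=3)
  C: rows 5-8 cols 2-3 z=4 -> covers; best now B (z=3)
  D: rows 5-6 cols 2-3 z=6 -> covers; best now B (z=3)
  E: rows 8-9 cols 2-5 -> outside (row miss)
Winner: B at z=3

Answer: B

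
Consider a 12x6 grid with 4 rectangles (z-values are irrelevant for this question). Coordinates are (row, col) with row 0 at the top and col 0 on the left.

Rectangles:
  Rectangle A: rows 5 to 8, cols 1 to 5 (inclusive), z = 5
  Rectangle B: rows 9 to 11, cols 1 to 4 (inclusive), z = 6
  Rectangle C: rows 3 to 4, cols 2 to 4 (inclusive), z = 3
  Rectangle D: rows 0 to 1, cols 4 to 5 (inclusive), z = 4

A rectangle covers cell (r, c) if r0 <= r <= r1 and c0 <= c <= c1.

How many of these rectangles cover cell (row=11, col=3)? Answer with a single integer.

Answer: 1

Derivation:
Check cell (11,3):
  A: rows 5-8 cols 1-5 -> outside (row miss)
  B: rows 9-11 cols 1-4 -> covers
  C: rows 3-4 cols 2-4 -> outside (row miss)
  D: rows 0-1 cols 4-5 -> outside (row miss)
Count covering = 1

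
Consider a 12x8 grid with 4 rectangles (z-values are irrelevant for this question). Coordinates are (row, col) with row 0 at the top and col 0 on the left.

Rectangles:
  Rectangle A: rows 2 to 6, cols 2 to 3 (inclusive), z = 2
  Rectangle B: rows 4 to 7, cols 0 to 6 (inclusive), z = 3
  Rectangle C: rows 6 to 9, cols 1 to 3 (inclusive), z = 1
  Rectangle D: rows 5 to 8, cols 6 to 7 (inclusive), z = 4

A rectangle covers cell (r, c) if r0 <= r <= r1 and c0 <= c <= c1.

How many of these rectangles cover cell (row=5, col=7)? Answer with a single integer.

Answer: 1

Derivation:
Check cell (5,7):
  A: rows 2-6 cols 2-3 -> outside (col miss)
  B: rows 4-7 cols 0-6 -> outside (col miss)
  C: rows 6-9 cols 1-3 -> outside (row miss)
  D: rows 5-8 cols 6-7 -> covers
Count covering = 1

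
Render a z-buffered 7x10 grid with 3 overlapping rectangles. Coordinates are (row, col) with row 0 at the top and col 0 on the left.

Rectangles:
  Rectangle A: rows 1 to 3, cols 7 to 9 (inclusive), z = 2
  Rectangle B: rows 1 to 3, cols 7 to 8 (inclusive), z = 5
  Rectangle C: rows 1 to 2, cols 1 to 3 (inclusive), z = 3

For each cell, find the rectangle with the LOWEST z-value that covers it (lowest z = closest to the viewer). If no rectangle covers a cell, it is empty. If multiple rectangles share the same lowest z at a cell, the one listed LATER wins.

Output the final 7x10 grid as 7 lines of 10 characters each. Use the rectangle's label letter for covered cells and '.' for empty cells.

..........
.CCC...AAA
.CCC...AAA
.......AAA
..........
..........
..........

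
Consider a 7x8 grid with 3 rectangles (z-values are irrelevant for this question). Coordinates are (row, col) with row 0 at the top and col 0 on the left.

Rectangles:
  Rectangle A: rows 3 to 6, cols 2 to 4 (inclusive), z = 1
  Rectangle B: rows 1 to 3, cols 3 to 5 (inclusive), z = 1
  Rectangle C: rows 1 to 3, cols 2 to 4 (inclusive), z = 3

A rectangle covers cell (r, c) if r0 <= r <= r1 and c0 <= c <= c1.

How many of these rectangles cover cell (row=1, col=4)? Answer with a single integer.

Check cell (1,4):
  A: rows 3-6 cols 2-4 -> outside (row miss)
  B: rows 1-3 cols 3-5 -> covers
  C: rows 1-3 cols 2-4 -> covers
Count covering = 2

Answer: 2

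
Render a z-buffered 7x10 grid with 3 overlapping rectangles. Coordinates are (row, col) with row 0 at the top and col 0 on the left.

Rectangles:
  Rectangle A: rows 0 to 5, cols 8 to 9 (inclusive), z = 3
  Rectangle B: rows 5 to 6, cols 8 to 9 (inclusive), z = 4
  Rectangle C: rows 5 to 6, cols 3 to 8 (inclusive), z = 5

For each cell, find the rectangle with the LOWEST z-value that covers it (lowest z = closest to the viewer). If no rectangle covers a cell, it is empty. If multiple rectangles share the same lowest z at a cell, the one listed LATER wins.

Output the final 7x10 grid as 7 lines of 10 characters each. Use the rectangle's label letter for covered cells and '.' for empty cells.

........AA
........AA
........AA
........AA
........AA
...CCCCCAA
...CCCCCBB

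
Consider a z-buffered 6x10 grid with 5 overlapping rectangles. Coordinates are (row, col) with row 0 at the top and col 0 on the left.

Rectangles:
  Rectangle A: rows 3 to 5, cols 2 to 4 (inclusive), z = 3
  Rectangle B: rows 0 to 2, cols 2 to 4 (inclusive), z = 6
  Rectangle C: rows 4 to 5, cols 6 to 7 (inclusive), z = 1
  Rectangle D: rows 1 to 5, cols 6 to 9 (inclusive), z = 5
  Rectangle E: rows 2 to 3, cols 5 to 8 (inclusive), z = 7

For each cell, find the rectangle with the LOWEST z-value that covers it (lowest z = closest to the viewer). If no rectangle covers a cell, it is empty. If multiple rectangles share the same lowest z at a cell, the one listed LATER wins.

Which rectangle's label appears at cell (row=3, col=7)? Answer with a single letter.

Answer: D

Derivation:
Check cell (3,7):
  A: rows 3-5 cols 2-4 -> outside (col miss)
  B: rows 0-2 cols 2-4 -> outside (row miss)
  C: rows 4-5 cols 6-7 -> outside (row miss)
  D: rows 1-5 cols 6-9 z=5 -> covers; best now D (z=5)
  E: rows 2-3 cols 5-8 z=7 -> covers; best now D (z=5)
Winner: D at z=5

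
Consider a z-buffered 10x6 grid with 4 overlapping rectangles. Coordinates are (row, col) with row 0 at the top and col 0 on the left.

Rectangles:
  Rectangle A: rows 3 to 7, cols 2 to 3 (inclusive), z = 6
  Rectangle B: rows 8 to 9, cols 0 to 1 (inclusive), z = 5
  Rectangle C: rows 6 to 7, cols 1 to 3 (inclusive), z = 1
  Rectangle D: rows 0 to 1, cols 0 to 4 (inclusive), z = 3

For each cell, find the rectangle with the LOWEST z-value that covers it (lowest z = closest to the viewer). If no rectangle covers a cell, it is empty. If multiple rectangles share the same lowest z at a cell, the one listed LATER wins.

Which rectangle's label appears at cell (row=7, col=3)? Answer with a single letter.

Check cell (7,3):
  A: rows 3-7 cols 2-3 z=6 -> covers; best now A (z=6)
  B: rows 8-9 cols 0-1 -> outside (row miss)
  C: rows 6-7 cols 1-3 z=1 -> covers; best now C (z=1)
  D: rows 0-1 cols 0-4 -> outside (row miss)
Winner: C at z=1

Answer: C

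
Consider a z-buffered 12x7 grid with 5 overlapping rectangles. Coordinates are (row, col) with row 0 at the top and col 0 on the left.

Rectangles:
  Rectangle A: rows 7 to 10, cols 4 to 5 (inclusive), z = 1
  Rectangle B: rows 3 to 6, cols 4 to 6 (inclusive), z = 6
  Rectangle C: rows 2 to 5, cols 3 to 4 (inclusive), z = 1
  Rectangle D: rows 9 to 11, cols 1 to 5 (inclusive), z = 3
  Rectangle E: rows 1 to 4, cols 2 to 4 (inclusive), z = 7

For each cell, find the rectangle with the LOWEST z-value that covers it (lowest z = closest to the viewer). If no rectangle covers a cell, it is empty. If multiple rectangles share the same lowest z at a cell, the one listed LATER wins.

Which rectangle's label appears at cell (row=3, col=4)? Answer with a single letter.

Check cell (3,4):
  A: rows 7-10 cols 4-5 -> outside (row miss)
  B: rows 3-6 cols 4-6 z=6 -> covers; best now B (z=6)
  C: rows 2-5 cols 3-4 z=1 -> covers; best now C (z=1)
  D: rows 9-11 cols 1-5 -> outside (row miss)
  E: rows 1-4 cols 2-4 z=7 -> covers; best now C (z=1)
Winner: C at z=1

Answer: C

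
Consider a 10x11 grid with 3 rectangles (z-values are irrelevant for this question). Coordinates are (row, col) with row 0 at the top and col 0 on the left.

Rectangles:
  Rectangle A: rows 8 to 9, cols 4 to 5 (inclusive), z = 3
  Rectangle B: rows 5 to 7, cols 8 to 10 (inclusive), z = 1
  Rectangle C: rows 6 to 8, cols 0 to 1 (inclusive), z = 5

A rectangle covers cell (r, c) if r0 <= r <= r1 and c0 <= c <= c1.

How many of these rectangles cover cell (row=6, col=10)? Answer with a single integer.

Answer: 1

Derivation:
Check cell (6,10):
  A: rows 8-9 cols 4-5 -> outside (row miss)
  B: rows 5-7 cols 8-10 -> covers
  C: rows 6-8 cols 0-1 -> outside (col miss)
Count covering = 1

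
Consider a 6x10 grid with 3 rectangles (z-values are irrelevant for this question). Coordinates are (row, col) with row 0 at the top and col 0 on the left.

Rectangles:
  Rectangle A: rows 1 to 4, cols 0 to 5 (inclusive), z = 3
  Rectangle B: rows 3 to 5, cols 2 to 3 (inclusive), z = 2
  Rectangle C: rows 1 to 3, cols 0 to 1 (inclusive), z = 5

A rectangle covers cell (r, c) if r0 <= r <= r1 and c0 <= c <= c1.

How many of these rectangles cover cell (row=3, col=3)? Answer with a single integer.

Answer: 2

Derivation:
Check cell (3,3):
  A: rows 1-4 cols 0-5 -> covers
  B: rows 3-5 cols 2-3 -> covers
  C: rows 1-3 cols 0-1 -> outside (col miss)
Count covering = 2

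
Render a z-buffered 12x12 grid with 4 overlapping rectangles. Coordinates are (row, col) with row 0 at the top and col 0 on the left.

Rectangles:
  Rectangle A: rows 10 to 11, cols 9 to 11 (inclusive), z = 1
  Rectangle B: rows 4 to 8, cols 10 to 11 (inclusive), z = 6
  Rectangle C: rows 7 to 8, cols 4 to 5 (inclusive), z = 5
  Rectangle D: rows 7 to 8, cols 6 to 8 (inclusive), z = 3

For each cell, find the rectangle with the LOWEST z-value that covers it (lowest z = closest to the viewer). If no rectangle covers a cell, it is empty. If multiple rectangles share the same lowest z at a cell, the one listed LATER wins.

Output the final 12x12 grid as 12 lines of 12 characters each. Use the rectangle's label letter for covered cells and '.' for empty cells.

............
............
............
............
..........BB
..........BB
..........BB
....CCDDD.BB
....CCDDD.BB
............
.........AAA
.........AAA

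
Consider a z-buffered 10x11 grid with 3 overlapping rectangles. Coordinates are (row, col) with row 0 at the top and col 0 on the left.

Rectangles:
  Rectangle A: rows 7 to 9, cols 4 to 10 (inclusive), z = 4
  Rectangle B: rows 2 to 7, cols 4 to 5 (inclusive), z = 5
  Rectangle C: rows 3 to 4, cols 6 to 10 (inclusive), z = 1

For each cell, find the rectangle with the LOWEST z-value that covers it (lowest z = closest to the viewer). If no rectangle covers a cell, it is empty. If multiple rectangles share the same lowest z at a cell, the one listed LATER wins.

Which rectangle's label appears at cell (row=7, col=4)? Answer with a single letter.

Answer: A

Derivation:
Check cell (7,4):
  A: rows 7-9 cols 4-10 z=4 -> covers; best now A (z=4)
  B: rows 2-7 cols 4-5 z=5 -> covers; best now A (z=4)
  C: rows 3-4 cols 6-10 -> outside (row miss)
Winner: A at z=4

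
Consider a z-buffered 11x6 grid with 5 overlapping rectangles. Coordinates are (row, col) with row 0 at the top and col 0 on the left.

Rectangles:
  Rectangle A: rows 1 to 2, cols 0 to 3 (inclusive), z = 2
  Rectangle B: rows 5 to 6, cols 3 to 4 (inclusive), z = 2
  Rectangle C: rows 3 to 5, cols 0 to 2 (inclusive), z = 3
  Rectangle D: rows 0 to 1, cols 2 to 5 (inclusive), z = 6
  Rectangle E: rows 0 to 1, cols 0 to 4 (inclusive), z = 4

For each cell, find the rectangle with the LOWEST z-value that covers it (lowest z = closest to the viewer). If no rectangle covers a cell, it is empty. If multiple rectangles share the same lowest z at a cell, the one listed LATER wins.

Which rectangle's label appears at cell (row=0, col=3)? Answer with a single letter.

Answer: E

Derivation:
Check cell (0,3):
  A: rows 1-2 cols 0-3 -> outside (row miss)
  B: rows 5-6 cols 3-4 -> outside (row miss)
  C: rows 3-5 cols 0-2 -> outside (row miss)
  D: rows 0-1 cols 2-5 z=6 -> covers; best now D (z=6)
  E: rows 0-1 cols 0-4 z=4 -> covers; best now E (z=4)
Winner: E at z=4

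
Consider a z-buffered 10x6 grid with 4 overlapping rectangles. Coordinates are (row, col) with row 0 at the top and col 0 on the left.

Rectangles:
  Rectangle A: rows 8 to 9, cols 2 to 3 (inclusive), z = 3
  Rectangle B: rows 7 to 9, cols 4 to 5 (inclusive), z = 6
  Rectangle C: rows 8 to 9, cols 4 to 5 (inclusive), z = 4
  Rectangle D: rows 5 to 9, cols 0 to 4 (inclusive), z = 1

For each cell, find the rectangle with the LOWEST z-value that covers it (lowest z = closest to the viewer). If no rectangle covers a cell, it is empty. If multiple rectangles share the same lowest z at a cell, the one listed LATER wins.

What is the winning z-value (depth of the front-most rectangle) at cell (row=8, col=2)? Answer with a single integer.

Answer: 1

Derivation:
Check cell (8,2):
  A: rows 8-9 cols 2-3 z=3 -> covers; best now A (z=3)
  B: rows 7-9 cols 4-5 -> outside (col miss)
  C: rows 8-9 cols 4-5 -> outside (col miss)
  D: rows 5-9 cols 0-4 z=1 -> covers; best now D (z=1)
Winner: D at z=1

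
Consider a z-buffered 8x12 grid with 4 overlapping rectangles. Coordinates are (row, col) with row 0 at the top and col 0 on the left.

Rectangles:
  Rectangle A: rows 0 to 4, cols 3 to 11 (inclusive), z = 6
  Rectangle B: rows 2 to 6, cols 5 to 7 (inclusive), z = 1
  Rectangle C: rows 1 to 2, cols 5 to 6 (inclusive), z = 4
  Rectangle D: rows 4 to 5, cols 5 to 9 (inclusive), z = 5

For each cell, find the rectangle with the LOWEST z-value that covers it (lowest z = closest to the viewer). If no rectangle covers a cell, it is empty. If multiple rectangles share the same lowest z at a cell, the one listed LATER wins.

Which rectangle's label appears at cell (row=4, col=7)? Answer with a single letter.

Answer: B

Derivation:
Check cell (4,7):
  A: rows 0-4 cols 3-11 z=6 -> covers; best now A (z=6)
  B: rows 2-6 cols 5-7 z=1 -> covers; best now B (z=1)
  C: rows 1-2 cols 5-6 -> outside (row miss)
  D: rows 4-5 cols 5-9 z=5 -> covers; best now B (z=1)
Winner: B at z=1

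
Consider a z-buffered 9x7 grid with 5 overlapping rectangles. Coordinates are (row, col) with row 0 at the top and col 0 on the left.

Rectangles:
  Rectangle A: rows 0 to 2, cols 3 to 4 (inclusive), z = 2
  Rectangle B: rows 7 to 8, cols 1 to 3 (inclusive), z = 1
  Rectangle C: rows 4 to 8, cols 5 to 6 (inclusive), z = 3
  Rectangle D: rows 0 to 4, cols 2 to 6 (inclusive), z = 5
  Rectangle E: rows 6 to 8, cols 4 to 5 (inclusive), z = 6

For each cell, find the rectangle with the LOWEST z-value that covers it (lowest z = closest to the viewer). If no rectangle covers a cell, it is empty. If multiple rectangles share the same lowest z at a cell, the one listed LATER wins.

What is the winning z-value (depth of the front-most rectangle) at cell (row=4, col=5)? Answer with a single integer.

Check cell (4,5):
  A: rows 0-2 cols 3-4 -> outside (row miss)
  B: rows 7-8 cols 1-3 -> outside (row miss)
  C: rows 4-8 cols 5-6 z=3 -> covers; best now C (z=3)
  D: rows 0-4 cols 2-6 z=5 -> covers; best now C (z=3)
  E: rows 6-8 cols 4-5 -> outside (row miss)
Winner: C at z=3

Answer: 3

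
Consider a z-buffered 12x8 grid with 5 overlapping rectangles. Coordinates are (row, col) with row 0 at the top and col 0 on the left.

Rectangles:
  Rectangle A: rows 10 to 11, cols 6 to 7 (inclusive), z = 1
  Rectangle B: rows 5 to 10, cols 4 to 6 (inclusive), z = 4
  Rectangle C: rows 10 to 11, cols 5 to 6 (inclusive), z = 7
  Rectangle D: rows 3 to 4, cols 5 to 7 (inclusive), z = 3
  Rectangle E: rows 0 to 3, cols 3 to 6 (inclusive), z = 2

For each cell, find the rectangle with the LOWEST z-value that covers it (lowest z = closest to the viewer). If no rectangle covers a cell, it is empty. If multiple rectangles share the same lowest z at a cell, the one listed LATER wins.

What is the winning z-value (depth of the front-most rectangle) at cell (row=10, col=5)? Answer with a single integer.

Answer: 4

Derivation:
Check cell (10,5):
  A: rows 10-11 cols 6-7 -> outside (col miss)
  B: rows 5-10 cols 4-6 z=4 -> covers; best now B (z=4)
  C: rows 10-11 cols 5-6 z=7 -> covers; best now B (z=4)
  D: rows 3-4 cols 5-7 -> outside (row miss)
  E: rows 0-3 cols 3-6 -> outside (row miss)
Winner: B at z=4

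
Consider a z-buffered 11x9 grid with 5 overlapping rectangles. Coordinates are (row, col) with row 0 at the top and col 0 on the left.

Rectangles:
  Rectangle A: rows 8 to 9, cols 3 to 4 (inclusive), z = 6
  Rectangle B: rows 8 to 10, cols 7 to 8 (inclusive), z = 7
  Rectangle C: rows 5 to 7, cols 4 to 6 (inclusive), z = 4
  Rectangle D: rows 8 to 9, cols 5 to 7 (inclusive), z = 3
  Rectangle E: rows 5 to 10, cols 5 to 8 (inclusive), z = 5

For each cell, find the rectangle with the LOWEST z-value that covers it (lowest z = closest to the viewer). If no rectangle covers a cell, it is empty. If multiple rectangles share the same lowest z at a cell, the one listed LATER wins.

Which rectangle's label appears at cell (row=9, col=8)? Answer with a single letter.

Answer: E

Derivation:
Check cell (9,8):
  A: rows 8-9 cols 3-4 -> outside (col miss)
  B: rows 8-10 cols 7-8 z=7 -> covers; best now B (z=7)
  C: rows 5-7 cols 4-6 -> outside (row miss)
  D: rows 8-9 cols 5-7 -> outside (col miss)
  E: rows 5-10 cols 5-8 z=5 -> covers; best now E (z=5)
Winner: E at z=5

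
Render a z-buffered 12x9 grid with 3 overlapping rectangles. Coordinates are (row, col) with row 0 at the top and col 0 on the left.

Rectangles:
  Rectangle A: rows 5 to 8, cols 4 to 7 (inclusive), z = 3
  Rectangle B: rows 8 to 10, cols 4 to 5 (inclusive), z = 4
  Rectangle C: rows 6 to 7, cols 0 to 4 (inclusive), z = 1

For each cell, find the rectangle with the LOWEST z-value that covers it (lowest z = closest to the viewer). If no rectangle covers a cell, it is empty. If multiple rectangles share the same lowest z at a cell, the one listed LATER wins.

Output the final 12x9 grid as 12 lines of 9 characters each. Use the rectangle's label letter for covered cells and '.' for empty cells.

.........
.........
.........
.........
.........
....AAAA.
CCCCCAAA.
CCCCCAAA.
....AAAA.
....BB...
....BB...
.........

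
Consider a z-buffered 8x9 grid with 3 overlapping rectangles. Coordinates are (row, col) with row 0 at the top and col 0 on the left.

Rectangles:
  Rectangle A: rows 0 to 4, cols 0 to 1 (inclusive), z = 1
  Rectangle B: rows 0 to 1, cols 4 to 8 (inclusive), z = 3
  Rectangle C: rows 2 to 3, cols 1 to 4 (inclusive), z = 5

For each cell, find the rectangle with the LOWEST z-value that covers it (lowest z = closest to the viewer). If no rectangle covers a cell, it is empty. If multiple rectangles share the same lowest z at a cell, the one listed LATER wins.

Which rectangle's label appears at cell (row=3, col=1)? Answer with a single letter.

Check cell (3,1):
  A: rows 0-4 cols 0-1 z=1 -> covers; best now A (z=1)
  B: rows 0-1 cols 4-8 -> outside (row miss)
  C: rows 2-3 cols 1-4 z=5 -> covers; best now A (z=1)
Winner: A at z=1

Answer: A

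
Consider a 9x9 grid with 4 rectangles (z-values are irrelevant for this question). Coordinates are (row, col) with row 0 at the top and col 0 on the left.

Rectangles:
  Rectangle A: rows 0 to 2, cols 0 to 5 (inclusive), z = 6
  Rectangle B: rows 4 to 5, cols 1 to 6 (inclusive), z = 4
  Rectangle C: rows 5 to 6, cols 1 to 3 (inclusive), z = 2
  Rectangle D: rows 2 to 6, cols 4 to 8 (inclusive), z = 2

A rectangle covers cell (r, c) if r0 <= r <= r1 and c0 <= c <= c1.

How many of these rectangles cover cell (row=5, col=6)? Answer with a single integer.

Answer: 2

Derivation:
Check cell (5,6):
  A: rows 0-2 cols 0-5 -> outside (row miss)
  B: rows 4-5 cols 1-6 -> covers
  C: rows 5-6 cols 1-3 -> outside (col miss)
  D: rows 2-6 cols 4-8 -> covers
Count covering = 2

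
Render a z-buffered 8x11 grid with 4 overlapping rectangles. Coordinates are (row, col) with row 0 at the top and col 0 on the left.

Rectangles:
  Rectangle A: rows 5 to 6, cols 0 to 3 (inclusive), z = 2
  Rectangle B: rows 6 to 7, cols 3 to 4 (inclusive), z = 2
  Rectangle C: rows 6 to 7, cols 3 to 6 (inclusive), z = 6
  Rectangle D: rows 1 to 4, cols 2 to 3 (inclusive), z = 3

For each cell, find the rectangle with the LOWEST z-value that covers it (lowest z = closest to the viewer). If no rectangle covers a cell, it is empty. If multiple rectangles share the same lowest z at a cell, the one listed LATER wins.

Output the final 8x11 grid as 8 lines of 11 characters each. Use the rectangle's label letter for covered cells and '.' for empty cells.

...........
..DD.......
..DD.......
..DD.......
..DD.......
AAAA.......
AAABBCC....
...BBCC....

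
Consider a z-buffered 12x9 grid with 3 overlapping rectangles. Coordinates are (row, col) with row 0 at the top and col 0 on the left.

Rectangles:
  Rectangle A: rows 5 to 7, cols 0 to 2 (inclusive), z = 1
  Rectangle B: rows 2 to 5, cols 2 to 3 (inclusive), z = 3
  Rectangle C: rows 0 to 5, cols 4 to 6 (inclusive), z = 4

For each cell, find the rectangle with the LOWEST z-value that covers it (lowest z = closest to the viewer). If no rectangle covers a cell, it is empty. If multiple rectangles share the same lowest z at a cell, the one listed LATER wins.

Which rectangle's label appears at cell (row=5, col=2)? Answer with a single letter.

Check cell (5,2):
  A: rows 5-7 cols 0-2 z=1 -> covers; best now A (z=1)
  B: rows 2-5 cols 2-3 z=3 -> covers; best now A (z=1)
  C: rows 0-5 cols 4-6 -> outside (col miss)
Winner: A at z=1

Answer: A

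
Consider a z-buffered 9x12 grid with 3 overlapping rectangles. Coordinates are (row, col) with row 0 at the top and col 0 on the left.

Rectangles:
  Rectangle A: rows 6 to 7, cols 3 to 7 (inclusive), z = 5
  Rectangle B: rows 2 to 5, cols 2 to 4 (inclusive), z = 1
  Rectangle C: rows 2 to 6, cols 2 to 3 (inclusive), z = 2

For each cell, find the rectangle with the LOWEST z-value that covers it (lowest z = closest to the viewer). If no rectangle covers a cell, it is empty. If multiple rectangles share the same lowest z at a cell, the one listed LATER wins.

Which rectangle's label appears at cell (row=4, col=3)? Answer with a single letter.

Answer: B

Derivation:
Check cell (4,3):
  A: rows 6-7 cols 3-7 -> outside (row miss)
  B: rows 2-5 cols 2-4 z=1 -> covers; best now B (z=1)
  C: rows 2-6 cols 2-3 z=2 -> covers; best now B (z=1)
Winner: B at z=1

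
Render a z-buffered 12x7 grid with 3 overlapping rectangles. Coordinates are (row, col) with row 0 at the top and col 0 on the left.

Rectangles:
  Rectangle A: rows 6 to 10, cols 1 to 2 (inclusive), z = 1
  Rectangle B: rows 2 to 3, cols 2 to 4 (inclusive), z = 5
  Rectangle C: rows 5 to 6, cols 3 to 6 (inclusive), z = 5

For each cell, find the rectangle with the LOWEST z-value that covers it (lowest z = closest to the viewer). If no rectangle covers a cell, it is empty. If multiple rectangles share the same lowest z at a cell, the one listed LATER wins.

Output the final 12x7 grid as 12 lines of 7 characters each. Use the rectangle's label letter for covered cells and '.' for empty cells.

.......
.......
..BBB..
..BBB..
.......
...CCCC
.AACCCC
.AA....
.AA....
.AA....
.AA....
.......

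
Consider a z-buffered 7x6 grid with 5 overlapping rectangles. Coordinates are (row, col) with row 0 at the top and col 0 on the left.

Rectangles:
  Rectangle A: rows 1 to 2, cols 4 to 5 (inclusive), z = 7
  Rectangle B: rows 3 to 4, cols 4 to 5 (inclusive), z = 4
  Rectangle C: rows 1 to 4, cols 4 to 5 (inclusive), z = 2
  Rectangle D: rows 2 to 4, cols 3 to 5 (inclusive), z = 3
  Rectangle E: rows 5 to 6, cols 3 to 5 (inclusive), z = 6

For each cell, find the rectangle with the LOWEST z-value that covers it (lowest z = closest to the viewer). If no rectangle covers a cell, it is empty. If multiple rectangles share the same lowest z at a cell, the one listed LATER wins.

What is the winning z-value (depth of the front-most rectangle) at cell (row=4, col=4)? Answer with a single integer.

Check cell (4,4):
  A: rows 1-2 cols 4-5 -> outside (row miss)
  B: rows 3-4 cols 4-5 z=4 -> covers; best now B (z=4)
  C: rows 1-4 cols 4-5 z=2 -> covers; best now C (z=2)
  D: rows 2-4 cols 3-5 z=3 -> covers; best now C (z=2)
  E: rows 5-6 cols 3-5 -> outside (row miss)
Winner: C at z=2

Answer: 2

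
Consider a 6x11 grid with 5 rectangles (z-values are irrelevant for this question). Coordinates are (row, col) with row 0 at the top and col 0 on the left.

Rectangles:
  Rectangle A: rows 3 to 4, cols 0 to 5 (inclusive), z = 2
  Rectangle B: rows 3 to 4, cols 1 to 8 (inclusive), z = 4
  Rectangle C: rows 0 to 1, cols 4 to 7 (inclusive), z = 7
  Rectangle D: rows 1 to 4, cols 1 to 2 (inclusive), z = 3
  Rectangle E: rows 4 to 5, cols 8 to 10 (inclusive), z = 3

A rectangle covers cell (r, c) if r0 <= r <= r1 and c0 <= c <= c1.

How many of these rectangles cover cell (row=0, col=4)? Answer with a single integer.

Check cell (0,4):
  A: rows 3-4 cols 0-5 -> outside (row miss)
  B: rows 3-4 cols 1-8 -> outside (row miss)
  C: rows 0-1 cols 4-7 -> covers
  D: rows 1-4 cols 1-2 -> outside (row miss)
  E: rows 4-5 cols 8-10 -> outside (row miss)
Count covering = 1

Answer: 1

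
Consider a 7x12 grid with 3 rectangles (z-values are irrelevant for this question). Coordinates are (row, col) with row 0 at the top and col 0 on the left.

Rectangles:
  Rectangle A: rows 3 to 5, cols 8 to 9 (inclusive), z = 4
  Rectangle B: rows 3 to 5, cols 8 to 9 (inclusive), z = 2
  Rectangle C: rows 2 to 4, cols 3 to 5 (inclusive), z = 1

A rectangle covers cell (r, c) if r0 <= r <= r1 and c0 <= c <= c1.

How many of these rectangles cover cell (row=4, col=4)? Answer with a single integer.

Answer: 1

Derivation:
Check cell (4,4):
  A: rows 3-5 cols 8-9 -> outside (col miss)
  B: rows 3-5 cols 8-9 -> outside (col miss)
  C: rows 2-4 cols 3-5 -> covers
Count covering = 1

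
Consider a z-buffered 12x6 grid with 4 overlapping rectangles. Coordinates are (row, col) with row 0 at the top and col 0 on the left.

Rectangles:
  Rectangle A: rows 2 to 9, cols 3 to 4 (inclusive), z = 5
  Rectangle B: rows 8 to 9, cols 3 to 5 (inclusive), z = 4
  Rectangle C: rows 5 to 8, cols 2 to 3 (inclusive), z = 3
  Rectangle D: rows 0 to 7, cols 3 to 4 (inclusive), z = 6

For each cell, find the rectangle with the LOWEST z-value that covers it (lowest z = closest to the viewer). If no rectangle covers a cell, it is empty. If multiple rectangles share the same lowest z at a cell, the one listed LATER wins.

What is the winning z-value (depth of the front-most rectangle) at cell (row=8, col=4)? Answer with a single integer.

Check cell (8,4):
  A: rows 2-9 cols 3-4 z=5 -> covers; best now A (z=5)
  B: rows 8-9 cols 3-5 z=4 -> covers; best now B (z=4)
  C: rows 5-8 cols 2-3 -> outside (col miss)
  D: rows 0-7 cols 3-4 -> outside (row miss)
Winner: B at z=4

Answer: 4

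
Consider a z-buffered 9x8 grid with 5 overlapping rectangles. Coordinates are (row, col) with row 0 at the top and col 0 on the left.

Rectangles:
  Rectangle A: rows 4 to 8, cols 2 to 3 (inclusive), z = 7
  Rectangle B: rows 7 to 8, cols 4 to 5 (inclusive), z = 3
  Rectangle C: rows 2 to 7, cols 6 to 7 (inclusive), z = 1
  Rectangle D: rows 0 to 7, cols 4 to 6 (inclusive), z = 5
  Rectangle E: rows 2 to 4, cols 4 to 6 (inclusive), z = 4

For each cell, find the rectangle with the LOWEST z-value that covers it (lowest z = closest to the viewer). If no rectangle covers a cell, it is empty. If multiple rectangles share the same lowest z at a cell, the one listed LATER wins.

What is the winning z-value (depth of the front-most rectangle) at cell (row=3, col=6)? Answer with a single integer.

Answer: 1

Derivation:
Check cell (3,6):
  A: rows 4-8 cols 2-3 -> outside (row miss)
  B: rows 7-8 cols 4-5 -> outside (row miss)
  C: rows 2-7 cols 6-7 z=1 -> covers; best now C (z=1)
  D: rows 0-7 cols 4-6 z=5 -> covers; best now C (z=1)
  E: rows 2-4 cols 4-6 z=4 -> covers; best now C (z=1)
Winner: C at z=1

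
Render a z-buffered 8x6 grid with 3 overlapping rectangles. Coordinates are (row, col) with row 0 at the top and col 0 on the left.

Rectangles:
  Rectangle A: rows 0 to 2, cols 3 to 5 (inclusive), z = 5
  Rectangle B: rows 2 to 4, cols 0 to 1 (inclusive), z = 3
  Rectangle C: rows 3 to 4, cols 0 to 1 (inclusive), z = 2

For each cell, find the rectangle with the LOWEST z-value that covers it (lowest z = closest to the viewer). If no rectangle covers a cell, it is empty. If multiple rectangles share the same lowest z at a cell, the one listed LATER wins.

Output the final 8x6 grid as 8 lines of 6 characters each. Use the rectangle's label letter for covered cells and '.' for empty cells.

...AAA
...AAA
BB.AAA
CC....
CC....
......
......
......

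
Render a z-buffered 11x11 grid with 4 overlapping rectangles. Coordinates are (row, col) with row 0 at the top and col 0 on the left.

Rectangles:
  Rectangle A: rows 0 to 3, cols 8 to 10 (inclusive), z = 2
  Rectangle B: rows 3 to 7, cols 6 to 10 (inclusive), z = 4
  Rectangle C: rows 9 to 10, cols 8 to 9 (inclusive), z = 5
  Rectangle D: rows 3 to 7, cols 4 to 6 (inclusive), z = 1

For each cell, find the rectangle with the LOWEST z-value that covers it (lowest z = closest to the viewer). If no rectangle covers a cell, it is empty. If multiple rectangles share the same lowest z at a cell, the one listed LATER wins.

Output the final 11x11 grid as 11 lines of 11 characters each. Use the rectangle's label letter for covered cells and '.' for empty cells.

........AAA
........AAA
........AAA
....DDDBAAA
....DDDBBBB
....DDDBBBB
....DDDBBBB
....DDDBBBB
...........
........CC.
........CC.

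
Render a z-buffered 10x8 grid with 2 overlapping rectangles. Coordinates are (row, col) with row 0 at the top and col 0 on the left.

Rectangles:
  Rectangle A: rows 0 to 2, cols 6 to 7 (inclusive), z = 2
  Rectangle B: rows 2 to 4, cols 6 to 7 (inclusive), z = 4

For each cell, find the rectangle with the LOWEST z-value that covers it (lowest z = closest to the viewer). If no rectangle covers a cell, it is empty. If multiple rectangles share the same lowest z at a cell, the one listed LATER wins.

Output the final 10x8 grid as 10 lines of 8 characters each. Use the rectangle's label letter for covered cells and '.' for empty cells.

......AA
......AA
......AA
......BB
......BB
........
........
........
........
........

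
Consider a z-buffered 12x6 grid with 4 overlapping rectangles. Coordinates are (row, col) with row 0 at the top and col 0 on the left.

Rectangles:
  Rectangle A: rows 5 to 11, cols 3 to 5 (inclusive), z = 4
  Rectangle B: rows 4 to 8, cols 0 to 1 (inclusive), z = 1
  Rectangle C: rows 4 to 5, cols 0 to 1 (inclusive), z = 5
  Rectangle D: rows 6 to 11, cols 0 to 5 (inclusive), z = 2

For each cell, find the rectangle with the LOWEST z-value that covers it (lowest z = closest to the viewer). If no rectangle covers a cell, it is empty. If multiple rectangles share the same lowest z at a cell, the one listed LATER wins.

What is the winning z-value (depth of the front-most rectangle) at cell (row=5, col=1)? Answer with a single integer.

Answer: 1

Derivation:
Check cell (5,1):
  A: rows 5-11 cols 3-5 -> outside (col miss)
  B: rows 4-8 cols 0-1 z=1 -> covers; best now B (z=1)
  C: rows 4-5 cols 0-1 z=5 -> covers; best now B (z=1)
  D: rows 6-11 cols 0-5 -> outside (row miss)
Winner: B at z=1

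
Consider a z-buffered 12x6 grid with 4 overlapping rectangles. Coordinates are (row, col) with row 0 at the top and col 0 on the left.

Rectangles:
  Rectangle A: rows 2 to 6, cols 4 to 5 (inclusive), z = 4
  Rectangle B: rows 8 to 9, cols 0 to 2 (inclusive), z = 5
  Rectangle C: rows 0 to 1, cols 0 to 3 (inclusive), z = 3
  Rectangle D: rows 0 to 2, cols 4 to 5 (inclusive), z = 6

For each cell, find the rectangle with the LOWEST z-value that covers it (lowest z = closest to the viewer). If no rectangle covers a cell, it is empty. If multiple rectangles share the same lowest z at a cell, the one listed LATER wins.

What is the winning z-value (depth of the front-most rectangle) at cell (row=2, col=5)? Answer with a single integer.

Check cell (2,5):
  A: rows 2-6 cols 4-5 z=4 -> covers; best now A (z=4)
  B: rows 8-9 cols 0-2 -> outside (row miss)
  C: rows 0-1 cols 0-3 -> outside (row miss)
  D: rows 0-2 cols 4-5 z=6 -> covers; best now A (z=4)
Winner: A at z=4

Answer: 4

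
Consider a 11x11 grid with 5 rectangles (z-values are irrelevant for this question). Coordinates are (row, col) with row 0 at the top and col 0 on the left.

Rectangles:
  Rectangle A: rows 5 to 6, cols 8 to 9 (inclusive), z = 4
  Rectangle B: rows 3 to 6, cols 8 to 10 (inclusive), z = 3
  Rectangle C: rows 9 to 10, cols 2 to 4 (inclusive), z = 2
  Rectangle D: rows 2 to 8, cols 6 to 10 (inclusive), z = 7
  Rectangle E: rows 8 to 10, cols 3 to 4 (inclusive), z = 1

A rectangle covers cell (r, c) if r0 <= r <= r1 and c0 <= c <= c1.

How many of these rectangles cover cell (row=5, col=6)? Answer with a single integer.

Answer: 1

Derivation:
Check cell (5,6):
  A: rows 5-6 cols 8-9 -> outside (col miss)
  B: rows 3-6 cols 8-10 -> outside (col miss)
  C: rows 9-10 cols 2-4 -> outside (row miss)
  D: rows 2-8 cols 6-10 -> covers
  E: rows 8-10 cols 3-4 -> outside (row miss)
Count covering = 1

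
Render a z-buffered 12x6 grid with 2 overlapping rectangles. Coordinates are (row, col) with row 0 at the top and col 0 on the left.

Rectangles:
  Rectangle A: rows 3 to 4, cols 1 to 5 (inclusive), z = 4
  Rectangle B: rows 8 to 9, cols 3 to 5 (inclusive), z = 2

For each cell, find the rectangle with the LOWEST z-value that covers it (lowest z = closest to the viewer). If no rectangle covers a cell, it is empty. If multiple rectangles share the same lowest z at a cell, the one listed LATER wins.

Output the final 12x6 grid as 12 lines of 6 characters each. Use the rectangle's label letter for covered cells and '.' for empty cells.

......
......
......
.AAAAA
.AAAAA
......
......
......
...BBB
...BBB
......
......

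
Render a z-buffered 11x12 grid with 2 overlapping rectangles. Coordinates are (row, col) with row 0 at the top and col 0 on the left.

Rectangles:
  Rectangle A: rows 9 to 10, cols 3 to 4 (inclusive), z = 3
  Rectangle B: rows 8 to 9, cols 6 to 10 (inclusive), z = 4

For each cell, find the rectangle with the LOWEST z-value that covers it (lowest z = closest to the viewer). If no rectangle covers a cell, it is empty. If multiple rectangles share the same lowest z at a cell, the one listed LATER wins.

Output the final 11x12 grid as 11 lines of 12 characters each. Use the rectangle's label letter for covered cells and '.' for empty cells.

............
............
............
............
............
............
............
............
......BBBBB.
...AA.BBBBB.
...AA.......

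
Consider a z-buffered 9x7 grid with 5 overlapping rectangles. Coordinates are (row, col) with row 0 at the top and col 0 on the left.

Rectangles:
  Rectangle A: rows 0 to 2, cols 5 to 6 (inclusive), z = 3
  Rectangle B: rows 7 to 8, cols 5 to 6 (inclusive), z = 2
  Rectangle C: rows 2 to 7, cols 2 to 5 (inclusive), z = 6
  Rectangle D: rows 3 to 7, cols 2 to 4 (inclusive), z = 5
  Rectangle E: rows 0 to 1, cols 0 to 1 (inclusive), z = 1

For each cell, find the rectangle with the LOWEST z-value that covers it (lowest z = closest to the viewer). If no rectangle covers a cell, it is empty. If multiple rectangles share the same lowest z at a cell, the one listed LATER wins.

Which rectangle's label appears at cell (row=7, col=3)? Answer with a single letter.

Answer: D

Derivation:
Check cell (7,3):
  A: rows 0-2 cols 5-6 -> outside (row miss)
  B: rows 7-8 cols 5-6 -> outside (col miss)
  C: rows 2-7 cols 2-5 z=6 -> covers; best now C (z=6)
  D: rows 3-7 cols 2-4 z=5 -> covers; best now D (z=5)
  E: rows 0-1 cols 0-1 -> outside (row miss)
Winner: D at z=5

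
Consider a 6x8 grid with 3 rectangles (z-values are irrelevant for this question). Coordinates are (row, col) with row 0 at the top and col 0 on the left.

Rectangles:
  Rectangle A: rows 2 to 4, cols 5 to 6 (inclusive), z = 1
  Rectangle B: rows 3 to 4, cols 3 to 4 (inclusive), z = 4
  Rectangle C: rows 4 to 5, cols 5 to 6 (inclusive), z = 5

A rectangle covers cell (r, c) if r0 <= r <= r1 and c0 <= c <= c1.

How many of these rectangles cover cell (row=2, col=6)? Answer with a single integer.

Check cell (2,6):
  A: rows 2-4 cols 5-6 -> covers
  B: rows 3-4 cols 3-4 -> outside (row miss)
  C: rows 4-5 cols 5-6 -> outside (row miss)
Count covering = 1

Answer: 1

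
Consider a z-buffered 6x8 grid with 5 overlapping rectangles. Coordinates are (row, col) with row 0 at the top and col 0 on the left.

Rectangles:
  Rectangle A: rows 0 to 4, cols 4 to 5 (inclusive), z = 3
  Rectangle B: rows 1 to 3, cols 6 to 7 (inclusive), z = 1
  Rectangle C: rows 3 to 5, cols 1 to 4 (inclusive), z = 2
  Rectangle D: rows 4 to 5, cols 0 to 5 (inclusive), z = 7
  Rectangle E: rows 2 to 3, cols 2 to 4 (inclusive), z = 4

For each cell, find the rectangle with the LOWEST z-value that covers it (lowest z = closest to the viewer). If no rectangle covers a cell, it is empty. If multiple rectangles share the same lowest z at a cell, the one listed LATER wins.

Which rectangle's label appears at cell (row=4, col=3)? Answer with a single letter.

Answer: C

Derivation:
Check cell (4,3):
  A: rows 0-4 cols 4-5 -> outside (col miss)
  B: rows 1-3 cols 6-7 -> outside (row miss)
  C: rows 3-5 cols 1-4 z=2 -> covers; best now C (z=2)
  D: rows 4-5 cols 0-5 z=7 -> covers; best now C (z=2)
  E: rows 2-3 cols 2-4 -> outside (row miss)
Winner: C at z=2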